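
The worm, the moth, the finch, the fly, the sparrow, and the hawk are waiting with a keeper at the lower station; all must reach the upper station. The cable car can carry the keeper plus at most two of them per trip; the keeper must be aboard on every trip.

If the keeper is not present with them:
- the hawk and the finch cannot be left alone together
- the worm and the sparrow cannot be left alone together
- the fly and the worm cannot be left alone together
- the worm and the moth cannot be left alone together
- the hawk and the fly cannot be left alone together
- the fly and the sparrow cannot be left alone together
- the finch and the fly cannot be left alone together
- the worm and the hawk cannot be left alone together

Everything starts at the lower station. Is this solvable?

Whatever the first load, the items left behind include a forbidden pair without the keeper. No opening move is safe, so no plan exists.

No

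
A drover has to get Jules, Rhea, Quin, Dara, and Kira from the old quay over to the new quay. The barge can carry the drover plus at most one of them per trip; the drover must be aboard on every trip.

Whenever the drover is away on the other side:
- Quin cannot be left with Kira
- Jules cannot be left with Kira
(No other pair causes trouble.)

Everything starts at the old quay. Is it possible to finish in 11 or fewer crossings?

Yes — this plan uses 11 crossings (≤ 11):
1. Drover goes to the new quay with Kira.  [the old quay: Dara, Jules, Quin, Rhea | the new quay: Kira]
2. Drover goes back to the old quay alone.  [the old quay: Dara, Jules, Quin, Rhea | the new quay: Kira]
3. Drover goes to the new quay with Jules.  [the old quay: Dara, Quin, Rhea | the new quay: Jules, Kira]
4. Drover goes back to the old quay with Kira.  [the old quay: Dara, Kira, Quin, Rhea | the new quay: Jules]
5. Drover goes to the new quay with Quin.  [the old quay: Dara, Kira, Rhea | the new quay: Jules, Quin]
6. Drover goes back to the old quay alone.  [the old quay: Dara, Kira, Rhea | the new quay: Jules, Quin]
7. Drover goes to the new quay with Rhea.  [the old quay: Dara, Kira | the new quay: Jules, Quin, Rhea]
8. Drover goes back to the old quay alone.  [the old quay: Dara, Kira | the new quay: Jules, Quin, Rhea]
9. Drover goes to the new quay with Dara.  [the old quay: Kira | the new quay: Dara, Jules, Quin, Rhea]
10. Drover goes back to the old quay alone.  [the old quay: Kira | the new quay: Dara, Jules, Quin, Rhea]
11. Drover goes to the new quay with Kira.  [the old quay: — | the new quay: Dara, Jules, Kira, Quin, Rhea]

Yes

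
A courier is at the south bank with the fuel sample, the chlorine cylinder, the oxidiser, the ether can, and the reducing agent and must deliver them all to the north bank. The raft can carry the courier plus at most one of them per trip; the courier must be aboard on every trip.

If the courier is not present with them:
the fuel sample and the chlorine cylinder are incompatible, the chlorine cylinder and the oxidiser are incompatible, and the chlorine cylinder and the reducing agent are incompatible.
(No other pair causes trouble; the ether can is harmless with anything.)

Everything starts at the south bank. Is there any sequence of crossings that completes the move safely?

No

Following every safe sequence of crossings from the start, the most of the 5 that can be at the north bank as the raft arrives there on crossings 1, 3, 5 is 1, 2, 3 respectively; the best ever achieved is 3 of 5.
From crossing 7 on, no configuration arises that was not already reachable earlier: only 18 distinct safe configurations (who is on which side, and where the raft is) can ever be reached, none of them has everyone across, and every continuation just revisits them. So no valid plan exists.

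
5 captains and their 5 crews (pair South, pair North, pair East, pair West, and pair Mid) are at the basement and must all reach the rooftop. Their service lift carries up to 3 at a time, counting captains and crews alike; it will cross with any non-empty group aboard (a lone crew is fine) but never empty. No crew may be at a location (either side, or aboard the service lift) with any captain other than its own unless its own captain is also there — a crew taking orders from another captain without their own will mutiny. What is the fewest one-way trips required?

Counting alone: each trip to the rooftop takes at most 3 across and each return brings at least 1 back, so after t trips out (and t−1 returns) at most 3t − (t−1) of the 10 are across; that first reaches 10 at t = 5, so at least 9 crossings are needed.
The safety rule pushes this higher. Following every safe sequence of crossings, the most of the 10 that can be at the rooftop as the service lift arrives there on crossing 9 is 9 — never all 10.
So no plan with fewer than 11 crossings exists, and this one achieves 11:
1. captain South and crew South cross → the rooftop.
2. captain South crosses ← the basement.
3. crew East, crew North, and crew West cross → the rooftop.
4. crew South crosses ← the basement.
5. captain East, captain North, and captain West cross → the rooftop.
6. captain North and crew North cross ← the basement.
7. captain Mid, captain North, and captain South cross → the rooftop.
8. crew East crosses ← the basement.
9. crew North and crew South cross → the rooftop.
10. crew South crosses ← the basement.
11. crew East, crew Mid, and crew South cross → the rooftop.

11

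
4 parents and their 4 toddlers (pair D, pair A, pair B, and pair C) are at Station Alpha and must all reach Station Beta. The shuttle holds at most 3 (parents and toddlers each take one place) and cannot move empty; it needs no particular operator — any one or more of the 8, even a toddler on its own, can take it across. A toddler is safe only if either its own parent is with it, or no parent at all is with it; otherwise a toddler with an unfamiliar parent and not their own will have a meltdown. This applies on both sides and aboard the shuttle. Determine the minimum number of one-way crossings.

9

Counting alone: each trip to Station Beta takes at most 3 across and each return brings at least 1 back, so after t trips out (and t−1 returns) at most 3t − (t−1) of the 8 are across; that first reaches 8 at t = 4, so at least 7 crossings are needed.
The safety rule pushes this higher. Following every safe sequence of crossings, the most of the 8 that can be at Station Beta as the shuttle arrives there on crossing 7 is 7 — never all 8.
So no plan with fewer than 9 crossings exists, and this one achieves 9:
1. parent D and toddler D cross → Station Beta.
2. parent D crosses ← Station Alpha.
3. parent A, parent D, and toddler A cross → Station Beta.
4. parent D and toddler D cross ← Station Alpha.
5. parent B, parent C, and parent D cross → Station Beta.
6. toddler A crosses ← Station Alpha.
7. toddler A and toddler D cross → Station Beta.
8. toddler D crosses ← Station Alpha.
9. toddler B, toddler C, and toddler D cross → Station Beta.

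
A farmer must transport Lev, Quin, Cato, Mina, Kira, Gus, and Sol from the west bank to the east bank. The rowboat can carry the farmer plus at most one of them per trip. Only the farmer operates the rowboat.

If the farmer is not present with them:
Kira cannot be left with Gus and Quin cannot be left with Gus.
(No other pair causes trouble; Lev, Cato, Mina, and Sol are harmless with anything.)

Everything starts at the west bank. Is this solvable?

Yes

1. Farmer goes to the east bank with Gus.
2. Farmer goes back to the west bank alone.
3. Farmer goes to the east bank with Lev.
4. Farmer goes back to the west bank alone.
5. Farmer goes to the east bank with Quin.
6. Farmer goes back to the west bank with Gus.
7. Farmer goes to the east bank with Kira.
8. Farmer goes back to the west bank alone.
9. Farmer goes to the east bank with Cato.
10. Farmer goes back to the west bank alone.
11. Farmer goes to the east bank with Mina.
12. Farmer goes back to the west bank alone.
13. Farmer goes to the east bank with Sol.
14. Farmer goes back to the west bank alone.
15. Farmer goes to the east bank with Gus.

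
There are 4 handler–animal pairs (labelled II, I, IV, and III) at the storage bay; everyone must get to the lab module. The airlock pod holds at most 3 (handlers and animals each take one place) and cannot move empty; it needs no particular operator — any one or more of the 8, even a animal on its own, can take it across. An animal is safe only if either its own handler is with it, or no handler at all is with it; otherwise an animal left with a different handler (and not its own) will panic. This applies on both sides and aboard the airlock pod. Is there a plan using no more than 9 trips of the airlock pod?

Yes — this plan uses 9 crossings (≤ 9):
1. animal II and handler II cross → the lab module.
2. handler II crosses ← the storage bay.
3. animal I, handler I, and handler II cross → the lab module.
4. animal II and handler II cross ← the storage bay.
5. handler II, handler III, and handler IV cross → the lab module.
6. animal I crosses ← the storage bay.
7. animal I and animal II cross → the lab module.
8. animal II crosses ← the storage bay.
9. animal II, animal III, and animal IV cross → the lab module.

Yes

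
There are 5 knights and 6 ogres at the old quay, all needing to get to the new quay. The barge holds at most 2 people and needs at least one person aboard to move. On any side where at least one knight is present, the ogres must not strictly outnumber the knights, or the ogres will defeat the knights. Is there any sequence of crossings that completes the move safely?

No

The ogres already outnumber the knights at the old quay before anyone moves, so the starting position itself is disallowed.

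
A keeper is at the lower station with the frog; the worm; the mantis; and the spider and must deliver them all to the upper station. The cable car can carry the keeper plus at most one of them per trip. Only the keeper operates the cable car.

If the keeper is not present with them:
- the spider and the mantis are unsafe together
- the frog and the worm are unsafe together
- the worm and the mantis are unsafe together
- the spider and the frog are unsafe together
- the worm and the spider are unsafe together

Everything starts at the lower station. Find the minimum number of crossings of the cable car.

Whatever the first load, the items left behind include a forbidden pair without the keeper. No opening move is safe, so no plan exists.

impossible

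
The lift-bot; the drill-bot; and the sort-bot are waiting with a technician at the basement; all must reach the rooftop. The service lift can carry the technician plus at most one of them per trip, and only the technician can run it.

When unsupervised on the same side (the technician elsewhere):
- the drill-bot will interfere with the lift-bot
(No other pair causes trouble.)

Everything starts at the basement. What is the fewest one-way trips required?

5

Counting alone: the technician can take at most 1 across per trip to the rooftop, so moving all 3 needs at least 3 loaded trips out, with a return between consecutive ones — at least 5 crossings.
The plan below uses exactly 5 crossings, so it is optimal:
1. Technician goes to the rooftop with the lift-bot.
2. Technician goes back to the basement alone.
3. Technician goes to the rooftop with the sort-bot.
4. Technician goes back to the basement alone.
5. Technician goes to the rooftop with the drill-bot.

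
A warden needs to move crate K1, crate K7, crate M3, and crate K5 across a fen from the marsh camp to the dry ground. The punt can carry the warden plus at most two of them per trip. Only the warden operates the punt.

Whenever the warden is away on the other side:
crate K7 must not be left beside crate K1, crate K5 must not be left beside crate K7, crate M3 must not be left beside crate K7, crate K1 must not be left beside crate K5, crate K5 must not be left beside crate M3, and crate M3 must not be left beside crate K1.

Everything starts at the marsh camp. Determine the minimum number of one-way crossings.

Whatever the first load, the items left behind include a forbidden pair without the warden. No opening move is safe, so no plan exists.

impossible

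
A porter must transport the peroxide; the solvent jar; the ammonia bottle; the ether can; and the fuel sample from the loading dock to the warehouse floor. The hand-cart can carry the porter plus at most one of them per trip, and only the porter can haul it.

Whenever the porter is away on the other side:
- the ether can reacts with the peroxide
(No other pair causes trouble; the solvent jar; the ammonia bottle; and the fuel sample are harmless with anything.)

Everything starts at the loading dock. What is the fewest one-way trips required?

9

Counting alone: the porter can take at most 1 across per trip to the warehouse floor, so moving all 5 needs at least 5 loaded trips out, with a return between consecutive ones — at least 9 crossings.
The plan below uses exactly 9 crossings, so it is optimal:
1. Porter goes to the warehouse floor with the peroxide.
2. Porter goes back to the loading dock alone.
3. Porter goes to the warehouse floor with the solvent jar.
4. Porter goes back to the loading dock alone.
5. Porter goes to the warehouse floor with the ammonia bottle.
6. Porter goes back to the loading dock alone.
7. Porter goes to the warehouse floor with the fuel sample.
8. Porter goes back to the loading dock alone.
9. Porter goes to the warehouse floor with the ether can.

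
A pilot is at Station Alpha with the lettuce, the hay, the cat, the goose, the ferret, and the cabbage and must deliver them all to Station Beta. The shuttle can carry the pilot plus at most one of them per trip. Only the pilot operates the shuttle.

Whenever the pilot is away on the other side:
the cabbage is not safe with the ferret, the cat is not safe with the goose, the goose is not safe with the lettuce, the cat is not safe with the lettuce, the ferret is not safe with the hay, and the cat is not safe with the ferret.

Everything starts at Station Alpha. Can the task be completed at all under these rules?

No

Whatever the first load, the items left behind include a forbidden pair without the pilot. No opening move is safe, so no plan exists.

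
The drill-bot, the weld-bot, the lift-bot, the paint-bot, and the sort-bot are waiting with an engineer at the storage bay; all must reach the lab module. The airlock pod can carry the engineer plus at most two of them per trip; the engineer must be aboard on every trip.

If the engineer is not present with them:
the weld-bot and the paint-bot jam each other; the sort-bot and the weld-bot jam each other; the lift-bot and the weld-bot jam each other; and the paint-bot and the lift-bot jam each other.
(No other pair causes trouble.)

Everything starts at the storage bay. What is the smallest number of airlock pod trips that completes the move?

7

Counting alone: the engineer can take at most 2 across per trip to the lab module, so moving all 5 needs at least 3 loaded trips out, with a return between consecutive ones — at least 5 crossings.
The safety rule pushes this higher. Following every safe sequence of crossings, the most of the 5 that can be at the lab module as the airlock pod arrives there on crossing 5 is 4 — never all 5.
So no plan with fewer than 7 crossings exists, and this one achieves 7:
1. Engineer goes to the lab module with the lift-bot and the weld-bot.
2. Engineer goes back to the storage bay with the weld-bot.
3. Engineer goes to the lab module with the drill-bot and the weld-bot.
4. Engineer goes back to the storage bay with the weld-bot.
5. Engineer goes to the lab module with the sort-bot and the weld-bot.
6. Engineer goes back to the storage bay with the weld-bot.
7. Engineer goes to the lab module with the paint-bot and the weld-bot.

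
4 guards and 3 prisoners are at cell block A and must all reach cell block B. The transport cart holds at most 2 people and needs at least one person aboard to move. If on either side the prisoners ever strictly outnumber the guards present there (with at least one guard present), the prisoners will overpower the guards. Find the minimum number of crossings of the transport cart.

11

Counting alone: each trip to cell block B takes at most 2 across and each return brings at least 1 back, so after t trips out (and t−1 returns) at most 2t − (t−1) of the 7 are across; that first reaches 7 at t = 6, so at least 11 crossings are needed.
The plan below uses exactly 11 crossings, so it is optimal:
1. 2 prisoners → cell block B.  (cell block A: 4G 1P; cell block B: 0G 2P)
2. 1 prisoner ← cell block A.  (cell block A: 4G 2P; cell block B: 0G 1P)
3. 2 prisoners → cell block B.  (cell block A: 4G 0P; cell block B: 0G 3P)
4. 1 prisoner ← cell block A.  (cell block A: 4G 1P; cell block B: 0G 2P)
5. 2 guards → cell block B.  (cell block A: 2G 1P; cell block B: 2G 2P)
6. 1 prisoner ← cell block A.  (cell block A: 2G 2P; cell block B: 2G 1P)
7. 1 guard and 1 prisoner → cell block B.  (cell block A: 1G 1P; cell block B: 3G 2P)
8. 1 guard ← cell block A.  (cell block A: 2G 1P; cell block B: 2G 2P)
9. 1 guard and 1 prisoner → cell block B.  (cell block A: 1G 0P; cell block B: 3G 3P)
10. 1 prisoner ← cell block A.  (cell block A: 1G 1P; cell block B: 3G 2P)
11. 1 guard and 1 prisoner → cell block B.  (cell block A: 0G 0P; cell block B: 4G 3P)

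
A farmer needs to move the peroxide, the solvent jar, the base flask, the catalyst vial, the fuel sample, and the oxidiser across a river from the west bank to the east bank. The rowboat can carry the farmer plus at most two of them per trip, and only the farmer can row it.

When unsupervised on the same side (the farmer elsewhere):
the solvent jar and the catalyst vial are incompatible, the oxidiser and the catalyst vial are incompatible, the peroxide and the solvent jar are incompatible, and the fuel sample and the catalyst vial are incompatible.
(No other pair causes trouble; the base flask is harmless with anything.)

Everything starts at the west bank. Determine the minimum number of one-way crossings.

Counting alone: the farmer can take at most 2 across per trip to the east bank, so moving all 6 needs at least 3 loaded trips out, with a return between consecutive ones — at least 5 crossings.
The safety rule pushes this higher. Following every safe sequence of crossings, the most of the 6 that can be at the east bank as the rowboat arrives there on crossing 5 is 5 — never all 6.
So no plan with fewer than 7 crossings exists, and this one achieves 7:
1. Farmer goes to the east bank with the catalyst vial and the peroxide.  [the west bank: the base flask, the fuel sample, the oxidiser, the solvent jar | the east bank: the catalyst vial, the peroxide]
2. Farmer goes back to the west bank alone.  [the west bank: the base flask, the fuel sample, the oxidiser, the solvent jar | the east bank: the catalyst vial, the peroxide]
3. Farmer goes to the east bank with the base flask.  [the west bank: the fuel sample, the oxidiser, the solvent jar | the east bank: the base flask, the catalyst vial, the peroxide]
4. Farmer goes back to the west bank alone.  [the west bank: the fuel sample, the oxidiser, the solvent jar | the east bank: the base flask, the catalyst vial, the peroxide]
5. Farmer goes to the east bank with the fuel sample and the oxidiser.  [the west bank: the solvent jar | the east bank: the base flask, the catalyst vial, the fuel sample, the oxidiser, the peroxide]
6. Farmer goes back to the west bank with the catalyst vial.  [the west bank: the catalyst vial, the solvent jar | the east bank: the base flask, the fuel sample, the oxidiser, the peroxide]
7. Farmer goes to the east bank with the catalyst vial and the solvent jar.  [the west bank: — | the east bank: the base flask, the catalyst vial, the fuel sample, the oxidiser, the peroxide, the solvent jar]

7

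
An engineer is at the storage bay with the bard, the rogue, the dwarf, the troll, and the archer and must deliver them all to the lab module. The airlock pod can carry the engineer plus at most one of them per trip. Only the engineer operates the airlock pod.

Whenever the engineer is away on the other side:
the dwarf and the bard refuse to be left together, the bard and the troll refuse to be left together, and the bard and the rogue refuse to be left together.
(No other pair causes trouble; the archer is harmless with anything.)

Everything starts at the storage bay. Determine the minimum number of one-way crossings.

Following every safe sequence of crossings from the start, the most of the 5 that can be at the lab module as the airlock pod arrives there on crossings 1, 3, 5 is 1, 2, 3 respectively; the best ever achieved is 3 of 5.
From crossing 7 on, no configuration arises that was not already reachable earlier: only 18 distinct safe configurations (who is on which side, and where the airlock pod is) can ever be reached, none of them has everyone across, and every continuation just revisits them. So no valid plan exists.

impossible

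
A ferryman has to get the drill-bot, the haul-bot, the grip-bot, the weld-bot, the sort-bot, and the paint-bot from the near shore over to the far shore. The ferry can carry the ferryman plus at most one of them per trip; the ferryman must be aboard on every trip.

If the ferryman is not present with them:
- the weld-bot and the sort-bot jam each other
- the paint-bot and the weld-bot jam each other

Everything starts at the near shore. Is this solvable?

1. Ferryman goes to the far shore with the weld-bot.  [the near shore: the drill-bot, the grip-bot, the haul-bot, the paint-bot, the sort-bot | the far shore: the weld-bot]
2. Ferryman goes back to the near shore alone.  [the near shore: the drill-bot, the grip-bot, the haul-bot, the paint-bot, the sort-bot | the far shore: the weld-bot]
3. Ferryman goes to the far shore with the drill-bot.  [the near shore: the grip-bot, the haul-bot, the paint-bot, the sort-bot | the far shore: the drill-bot, the weld-bot]
4. Ferryman goes back to the near shore alone.  [the near shore: the grip-bot, the haul-bot, the paint-bot, the sort-bot | the far shore: the drill-bot, the weld-bot]
5. Ferryman goes to the far shore with the haul-bot.  [the near shore: the grip-bot, the paint-bot, the sort-bot | the far shore: the drill-bot, the haul-bot, the weld-bot]
6. Ferryman goes back to the near shore alone.  [the near shore: the grip-bot, the paint-bot, the sort-bot | the far shore: the drill-bot, the haul-bot, the weld-bot]
7. Ferryman goes to the far shore with the grip-bot.  [the near shore: the paint-bot, the sort-bot | the far shore: the drill-bot, the grip-bot, the haul-bot, the weld-bot]
8. Ferryman goes back to the near shore alone.  [the near shore: the paint-bot, the sort-bot | the far shore: the drill-bot, the grip-bot, the haul-bot, the weld-bot]
9. Ferryman goes to the far shore with the sort-bot.  [the near shore: the paint-bot | the far shore: the drill-bot, the grip-bot, the haul-bot, the sort-bot, the weld-bot]
10. Ferryman goes back to the near shore with the weld-bot.  [the near shore: the paint-bot, the weld-bot | the far shore: the drill-bot, the grip-bot, the haul-bot, the sort-bot]
11. Ferryman goes to the far shore with the paint-bot.  [the near shore: the weld-bot | the far shore: the drill-bot, the grip-bot, the haul-bot, the paint-bot, the sort-bot]
12. Ferryman goes back to the near shore alone.  [the near shore: the weld-bot | the far shore: the drill-bot, the grip-bot, the haul-bot, the paint-bot, the sort-bot]
13. Ferryman goes to the far shore with the weld-bot.  [the near shore: — | the far shore: the drill-bot, the grip-bot, the haul-bot, the paint-bot, the sort-bot, the weld-bot]

Yes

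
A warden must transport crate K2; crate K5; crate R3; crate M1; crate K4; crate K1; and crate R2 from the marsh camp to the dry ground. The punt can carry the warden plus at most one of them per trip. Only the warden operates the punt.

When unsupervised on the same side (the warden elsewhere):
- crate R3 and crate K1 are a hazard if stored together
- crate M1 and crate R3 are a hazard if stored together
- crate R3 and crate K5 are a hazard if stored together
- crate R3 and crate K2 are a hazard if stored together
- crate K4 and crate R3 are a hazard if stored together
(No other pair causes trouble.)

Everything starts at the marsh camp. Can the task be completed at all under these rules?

Following every safe sequence of crossings from the start, the most of the 7 that can be at the dry ground as the punt arrives there on crossings 1, 3, 5 is 1, 2, 3 respectively; the best ever achieved is 3 of 7.
From crossing 7 on, no configuration arises that was not already reachable earlier: only 26 distinct safe configurations (who is on which side, and where the punt is) can ever be reached, none of them has everyone across, and every continuation just revisits them. So no valid plan exists.

No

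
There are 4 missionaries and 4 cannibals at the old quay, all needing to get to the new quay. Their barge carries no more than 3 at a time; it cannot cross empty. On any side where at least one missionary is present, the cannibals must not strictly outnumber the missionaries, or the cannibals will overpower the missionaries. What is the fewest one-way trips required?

Counting alone: each trip to the new quay takes at most 3 across and each return brings at least 1 back, so after t trips out (and t−1 returns) at most 3t − (t−1) of the 8 are across; that first reaches 8 at t = 4, so at least 7 crossings are needed.
The safety rule pushes this higher. Following every safe sequence of crossings, the most of the 8 that can be at the new quay as the barge arrives there on crossing 7 is 7 — never all 8.
So no plan with fewer than 9 crossings exists, and this one achieves 9:
1. 2 cannibals → the new quay.  (the old quay: 4M 2C; the new quay: 0M 2C)
2. 1 cannibal ← the old quay.  (the old quay: 4M 3C; the new quay: 0M 1C)
3. 3 cannibals → the new quay.  (the old quay: 4M 0C; the new quay: 0M 4C)
4. 1 cannibal ← the old quay.  (the old quay: 4M 1C; the new quay: 0M 3C)
5. 3 missionaries → the new quay.  (the old quay: 1M 1C; the new quay: 3M 3C)
6. 1 missionary and 1 cannibal ← the old quay.  (the old quay: 2M 2C; the new quay: 2M 2C)
7. 2 missionaries → the new quay.  (the old quay: 0M 2C; the new quay: 4M 2C)
8. 1 cannibal ← the old quay.  (the old quay: 0M 3C; the new quay: 4M 1C)
9. 3 cannibals → the new quay.  (the old quay: 0M 0C; the new quay: 4M 4C)

9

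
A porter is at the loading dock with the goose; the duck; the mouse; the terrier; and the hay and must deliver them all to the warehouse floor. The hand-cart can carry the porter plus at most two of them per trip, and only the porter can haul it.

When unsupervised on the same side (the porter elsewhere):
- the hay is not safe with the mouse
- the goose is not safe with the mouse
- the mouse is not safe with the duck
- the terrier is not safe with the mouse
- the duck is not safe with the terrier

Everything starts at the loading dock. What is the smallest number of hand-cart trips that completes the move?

Counting alone: the porter can take at most 2 across per trip to the warehouse floor, so moving all 5 needs at least 3 loaded trips out, with a return between consecutive ones — at least 5 crossings.
The safety rule pushes this higher. Following every safe sequence of crossings, the most of the 5 that can be at the warehouse floor as the hand-cart arrives there on crossing 5 is 4 — never all 5.
So no plan with fewer than 7 crossings exists, and this one achieves 7:
1. Porter goes to the warehouse floor with the duck and the mouse.  [the loading dock: the goose, the hay, the terrier | the warehouse floor: the duck, the mouse]
2. Porter goes back to the loading dock with the duck.  [the loading dock: the duck, the goose, the hay, the terrier | the warehouse floor: the mouse]
3. Porter goes to the warehouse floor with the duck and the goose.  [the loading dock: the hay, the terrier | the warehouse floor: the duck, the goose, the mouse]
4. Porter goes back to the loading dock with the mouse.  [the loading dock: the hay, the mouse, the terrier | the warehouse floor: the duck, the goose]
5. Porter goes to the warehouse floor with the hay and the mouse.  [the loading dock: the terrier | the warehouse floor: the duck, the goose, the hay, the mouse]
6. Porter goes back to the loading dock with the mouse.  [the loading dock: the mouse, the terrier | the warehouse floor: the duck, the goose, the hay]
7. Porter goes to the warehouse floor with the mouse and the terrier.  [the loading dock: — | the warehouse floor: the duck, the goose, the hay, the mouse, the terrier]

7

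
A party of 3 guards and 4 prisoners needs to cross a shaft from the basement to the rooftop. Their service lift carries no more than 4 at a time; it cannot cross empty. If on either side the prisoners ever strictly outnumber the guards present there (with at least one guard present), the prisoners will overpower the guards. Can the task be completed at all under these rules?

The prisoners already outnumber the guards at the basement before anyone moves, so the starting position itself is disallowed.

No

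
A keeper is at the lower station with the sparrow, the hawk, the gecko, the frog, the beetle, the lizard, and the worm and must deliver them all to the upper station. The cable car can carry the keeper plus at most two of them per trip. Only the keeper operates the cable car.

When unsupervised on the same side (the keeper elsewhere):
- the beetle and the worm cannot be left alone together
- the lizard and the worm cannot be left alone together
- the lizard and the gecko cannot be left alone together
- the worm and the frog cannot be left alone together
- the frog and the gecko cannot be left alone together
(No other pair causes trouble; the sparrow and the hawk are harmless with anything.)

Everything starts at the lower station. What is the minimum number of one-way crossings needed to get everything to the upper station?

Counting alone: the keeper can take at most 2 across per trip to the upper station, so moving all 7 needs at least 4 loaded trips out, with a return between consecutive ones — at least 7 crossings.
The safety rule pushes this higher. Following every safe sequence of crossings, the most of the 7 that can be at the upper station as the cable car arrives there on crossing 7 is 6 — never all 7.
So no plan with fewer than 9 crossings exists, and this one achieves 9:
1. Keeper goes to the upper station with the gecko and the worm.
2. Keeper goes back to the lower station alone.
3. Keeper goes to the upper station with the sparrow.
4. Keeper goes back to the lower station alone.
5. Keeper goes to the upper station with the frog and the hawk.
6. Keeper goes back to the lower station with the gecko and the worm.
7. Keeper goes to the upper station with the beetle and the lizard.
8. Keeper goes back to the lower station alone.
9. Keeper goes to the upper station with the gecko and the worm.

9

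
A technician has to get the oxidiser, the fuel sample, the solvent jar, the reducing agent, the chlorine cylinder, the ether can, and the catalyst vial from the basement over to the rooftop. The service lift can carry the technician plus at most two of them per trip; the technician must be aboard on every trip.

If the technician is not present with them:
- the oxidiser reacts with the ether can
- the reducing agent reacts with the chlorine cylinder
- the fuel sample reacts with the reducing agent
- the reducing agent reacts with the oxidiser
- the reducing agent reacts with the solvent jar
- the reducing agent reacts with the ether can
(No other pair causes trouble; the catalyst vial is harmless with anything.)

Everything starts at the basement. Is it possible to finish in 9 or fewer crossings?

Counting alone: the technician can take at most 2 across per trip to the rooftop, so moving all 7 needs at least 4 loaded trips out, with a return between consecutive ones — at least 7 crossings.
The safety rule pushes this higher. Following every safe sequence of crossings, the most of the 7 that can be at the rooftop as the service lift arrives there on crossings 7, 9 is 5, 6 respectively — never all 7.
So the move cannot be finished within 9 crossings. (The shortest complete plan takes 11:)
1. Technician goes to the rooftop with the oxidiser and the reducing agent.
2. Technician goes back to the basement with the oxidiser.
3. Technician goes to the rooftop with the fuel sample and the oxidiser.
4. Technician goes back to the basement with the reducing agent.
5. Technician goes to the rooftop with the reducing agent and the solvent jar.
6. Technician goes back to the basement with the reducing agent.
7. Technician goes to the rooftop with the chlorine cylinder and the reducing agent.
8. Technician goes back to the basement with the reducing agent.
9. Technician goes to the rooftop with the catalyst vial and the reducing agent.
10. Technician goes back to the basement with the reducing agent.
11. Technician goes to the rooftop with the ether can and the reducing agent.

No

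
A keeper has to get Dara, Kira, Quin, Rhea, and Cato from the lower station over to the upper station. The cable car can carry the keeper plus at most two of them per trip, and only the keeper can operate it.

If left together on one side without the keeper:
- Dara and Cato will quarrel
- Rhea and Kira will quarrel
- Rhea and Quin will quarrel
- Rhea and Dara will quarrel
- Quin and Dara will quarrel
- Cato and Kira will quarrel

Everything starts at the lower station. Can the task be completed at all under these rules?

No

Whatever the first load, the items left behind include a forbidden pair without the keeper. No opening move is safe, so no plan exists.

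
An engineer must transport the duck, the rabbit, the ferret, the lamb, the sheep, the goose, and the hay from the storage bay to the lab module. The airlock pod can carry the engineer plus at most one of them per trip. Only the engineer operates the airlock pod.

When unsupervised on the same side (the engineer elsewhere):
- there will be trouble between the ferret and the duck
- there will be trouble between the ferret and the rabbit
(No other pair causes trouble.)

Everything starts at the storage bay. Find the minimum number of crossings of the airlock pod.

Counting alone: the engineer can take at most 1 across per trip to the lab module, so moving all 7 needs at least 7 loaded trips out, with a return between consecutive ones — at least 13 crossings.
The safety rule pushes this higher. Following every safe sequence of crossings, the most of the 7 that can be at the lab module as the airlock pod arrives there on crossing 13 is 6 — never all 7.
So no plan with fewer than 15 crossings exists, and this one achieves 15:
1. Engineer goes to the lab module with the ferret.
2. Engineer goes back to the storage bay alone.
3. Engineer goes to the lab module with the duck.
4. Engineer goes back to the storage bay with the ferret.
5. Engineer goes to the lab module with the rabbit.
6. Engineer goes back to the storage bay alone.
7. Engineer goes to the lab module with the lamb.
8. Engineer goes back to the storage bay alone.
9. Engineer goes to the lab module with the sheep.
10. Engineer goes back to the storage bay alone.
11. Engineer goes to the lab module with the goose.
12. Engineer goes back to the storage bay alone.
13. Engineer goes to the lab module with the hay.
14. Engineer goes back to the storage bay alone.
15. Engineer goes to the lab module with the ferret.

15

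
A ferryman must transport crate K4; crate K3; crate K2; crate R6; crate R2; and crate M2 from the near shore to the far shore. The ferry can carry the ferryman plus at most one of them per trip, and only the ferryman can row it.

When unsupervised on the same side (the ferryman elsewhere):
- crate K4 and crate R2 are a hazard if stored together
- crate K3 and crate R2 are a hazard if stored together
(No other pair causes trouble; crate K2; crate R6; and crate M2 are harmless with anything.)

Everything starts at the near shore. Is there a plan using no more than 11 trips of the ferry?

Counting alone: the ferryman can take at most 1 across per trip to the far shore, so moving all 6 needs at least 6 loaded trips out, with a return between consecutive ones — at least 11 crossings.
The safety rule pushes this higher. Following every safe sequence of crossings, the most of the 6 that can be at the far shore as the ferry arrives there on crossing 11 is 5 — never all 6.
So the move cannot be finished within 11 crossings. (The shortest complete plan takes 13:)
1. Ferryman goes to the far shore with crate R2.
2. Ferryman goes back to the near shore alone.
3. Ferryman goes to the far shore with crate K4.
4. Ferryman goes back to the near shore with crate R2.
5. Ferryman goes to the far shore with crate K3.
6. Ferryman goes back to the near shore alone.
7. Ferryman goes to the far shore with crate K2.
8. Ferryman goes back to the near shore alone.
9. Ferryman goes to the far shore with crate R6.
10. Ferryman goes back to the near shore alone.
11. Ferryman goes to the far shore with crate M2.
12. Ferryman goes back to the near shore alone.
13. Ferryman goes to the far shore with crate R2.

No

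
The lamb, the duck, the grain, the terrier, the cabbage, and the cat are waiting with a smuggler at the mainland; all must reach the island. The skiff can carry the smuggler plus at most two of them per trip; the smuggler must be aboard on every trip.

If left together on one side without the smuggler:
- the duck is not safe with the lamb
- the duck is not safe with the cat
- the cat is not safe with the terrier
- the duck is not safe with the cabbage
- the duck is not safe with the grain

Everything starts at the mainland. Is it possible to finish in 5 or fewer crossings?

Counting alone: the smuggler can take at most 2 across per trip to the island, so moving all 6 needs at least 3 loaded trips out, with a return between consecutive ones — at least 5 crossings.
The safety rule pushes this higher. Following every safe sequence of crossings, the most of the 6 that can be at the island as the skiff arrives there on crossing 5 is 5 — never all 6.
So the move cannot be finished within 5 crossings. (The shortest complete plan takes 7:)
1. Smuggler goes to the island with the duck and the terrier.
2. Smuggler goes back to the mainland alone.
3. Smuggler goes to the island with the grain and the lamb.
4. Smuggler goes back to the mainland with the duck.
5. Smuggler goes to the island with the cabbage and the duck.
6. Smuggler goes back to the mainland with the duck.
7. Smuggler goes to the island with the cat and the duck.

No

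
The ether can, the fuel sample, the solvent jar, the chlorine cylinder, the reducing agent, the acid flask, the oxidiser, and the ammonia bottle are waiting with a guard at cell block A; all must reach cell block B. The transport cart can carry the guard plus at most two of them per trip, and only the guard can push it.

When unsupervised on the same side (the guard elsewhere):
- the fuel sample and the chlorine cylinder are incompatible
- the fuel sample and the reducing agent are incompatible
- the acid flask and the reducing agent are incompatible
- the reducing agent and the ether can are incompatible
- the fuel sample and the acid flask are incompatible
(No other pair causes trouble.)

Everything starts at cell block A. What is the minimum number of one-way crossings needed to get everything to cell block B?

Counting alone: the guard can take at most 2 across per trip to cell block B, so moving all 8 needs at least 4 loaded trips out, with a return between consecutive ones — at least 7 crossings.
The safety rule pushes this higher. Following every safe sequence of crossings, the most of the 8 that can be at cell block B as the transport cart arrives there on crossings 7, 9, 11 is 5, 6, 7 respectively — never all 8.
So no plan with fewer than 13 crossings exists, and this one achieves 13:
1. Guard goes to cell block B with the fuel sample and the reducing agent.
2. Guard goes back to cell block A with the fuel sample.
3. Guard goes to cell block B with the ether can and the fuel sample.
4. Guard goes back to cell block A with the reducing agent.
5. Guard goes to cell block B with the reducing agent and the solvent jar.
6. Guard goes back to cell block A with the reducing agent.
7. Guard goes to cell block B with the acid flask and the chlorine cylinder.
8. Guard goes back to cell block A with the fuel sample.
9. Guard goes to cell block B with the fuel sample and the oxidiser.
10. Guard goes back to cell block A with the fuel sample.
11. Guard goes to cell block B with the ammonia bottle and the fuel sample.
12. Guard goes back to cell block A with the fuel sample.
13. Guard goes to cell block B with the fuel sample and the reducing agent.

13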